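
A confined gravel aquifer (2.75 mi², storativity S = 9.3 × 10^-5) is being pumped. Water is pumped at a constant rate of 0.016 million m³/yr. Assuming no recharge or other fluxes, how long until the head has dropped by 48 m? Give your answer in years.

A = 2.75 mi² = 7.122 × 10^6 m²
ΔV = S × A × Δh = 9.3 × 10^-5 × 7.122 × 10^6 × 48 = 31790 m³
Q = 0.016 million m³/yr = 43.84 m³/d
t = ΔV / Q = 31790 m³ / 43.84 m³/d = 725.3 d
t = 725.3 d ≈ 1.987 years

t ≈ 1.99 years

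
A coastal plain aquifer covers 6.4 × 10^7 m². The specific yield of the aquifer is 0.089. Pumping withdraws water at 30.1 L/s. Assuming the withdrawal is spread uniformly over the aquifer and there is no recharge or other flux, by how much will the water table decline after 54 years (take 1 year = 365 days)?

Q = 30.1 L/s = 2601 m³/d
t = 54 years = 19710 d
ΔV = Q × t = 2601 m³/d × 19710 d = 5.126 × 10^7 m³
Δh = ΔV / (Sy × A) = 5.126 × 10^7 / (0.089 × 6.4 × 10^7) = 8.999 m

Δh ≈ 9 m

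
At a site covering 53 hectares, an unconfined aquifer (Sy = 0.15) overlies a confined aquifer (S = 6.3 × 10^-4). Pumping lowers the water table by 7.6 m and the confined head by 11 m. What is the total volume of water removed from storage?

A = 53 hectares = 5.3 × 10^5 m²
Unconfined: ΔV_u = Sy × A × Δh_u = 0.15 × 5.3 × 10^5 × 7.6 = 6.042 × 10^5 m³
Confined: ΔV_c = S × A × Δh_c = 6.3 × 10^-4 × 5.3 × 10^5 × 11 = 3673 m³
Total ΔV = 6.042 × 10^5 + 3673 = 6.079 × 10^5 m³

ΔV ≈ 6.08 × 10^5 m³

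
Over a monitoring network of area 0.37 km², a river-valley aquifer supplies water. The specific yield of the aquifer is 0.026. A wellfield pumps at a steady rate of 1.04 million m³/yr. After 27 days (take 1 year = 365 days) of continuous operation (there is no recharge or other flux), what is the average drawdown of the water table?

Δh ≈ 8 m

A = 0.37 km² = 3.7 × 10^5 m²
Q = 1.04 million m³/yr = 2849 m³/d
ΔV = Q × t = 2849 m³/d × 27 d = 76930 m³
Δh = ΔV / (Sy × A) = 76930 / (0.026 × 3.7 × 10^5) = 7.997 m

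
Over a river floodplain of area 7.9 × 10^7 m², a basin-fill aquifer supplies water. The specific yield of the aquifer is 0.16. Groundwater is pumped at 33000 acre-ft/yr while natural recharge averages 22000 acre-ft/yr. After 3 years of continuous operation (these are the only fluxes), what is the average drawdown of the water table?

Δh ≈ 3.22 m

Net abstraction = 33000 − 22000 = 11000 acre-ft/yr
Q_net = 11000 acre-ft/yr = 37170 m³/d
t = 3 years = 1095 d
ΔV = Q × t = 37170 m³/d × 1095 d = 4.07 × 10^7 m³
Δh = ΔV / (Sy × A) = 4.07 × 10^7 / (0.16 × 7.9 × 10^7) = 3.22 m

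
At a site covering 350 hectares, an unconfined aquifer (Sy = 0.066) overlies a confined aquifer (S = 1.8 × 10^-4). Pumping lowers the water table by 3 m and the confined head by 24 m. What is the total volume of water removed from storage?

ΔV ≈ 7.08 × 10^5 m³

A = 350 hectares = 3.5 × 10^6 m²
Unconfined: ΔV_u = Sy × A × Δh_u = 0.066 × 3.5 × 10^6 × 3 = 6.93 × 10^5 m³
Confined: ΔV_c = S × A × Δh_c = 1.8 × 10^-4 × 3.5 × 10^6 × 24 = 15120 m³
Total ΔV = 6.93 × 10^5 + 15120 = 7.081 × 10^5 m³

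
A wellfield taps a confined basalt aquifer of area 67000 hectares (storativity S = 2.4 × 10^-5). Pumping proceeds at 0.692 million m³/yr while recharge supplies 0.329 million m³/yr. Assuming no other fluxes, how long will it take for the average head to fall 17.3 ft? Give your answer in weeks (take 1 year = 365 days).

t ≈ 12.2 weeks

A = 67000 hectares = 6.7 × 10^8 m²
Δh = 17.3 ft = 5.273 m
ΔV = S × A × Δh = 2.4 × 10^-5 × 6.7 × 10^8 × 5.273 = 84790 m³
Net withdrawal = 0.692 − 0.329 = 0.363 million m³/yr = 994.5 m³/d
t = ΔV / Q = 84790 m³ / 994.5 m³/d = 85.26 d
t = 85.26 d ≈ 12.18 weeks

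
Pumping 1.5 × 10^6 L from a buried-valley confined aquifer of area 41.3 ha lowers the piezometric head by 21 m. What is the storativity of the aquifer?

A = 41.3 ha = 4.13 × 10^5 m²
ΔV = 1.5 × 10^6 L = 1500 m³
S = ΔV / (A × Δh) = 1500 m³ / (4.13 × 10^5 m² × 21 m) = 1.73 × 10^-4

S ≈ 1.7 × 10^-4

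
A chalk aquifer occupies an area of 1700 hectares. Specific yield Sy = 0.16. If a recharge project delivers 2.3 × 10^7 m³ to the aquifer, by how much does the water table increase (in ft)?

Δh ≈ 27.7 ft

A = 1700 hectares = 1.7 × 10^7 m²
Δh = ΔV / (Sy × A) = 2.3 × 10^7 m³ / (0.16 × 1.7 × 10^7 m²) = 8.456 m
Δh = 8.456 m = 27.74 ft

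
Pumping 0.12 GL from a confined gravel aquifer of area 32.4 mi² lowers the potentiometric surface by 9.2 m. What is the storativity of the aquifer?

A = 32.4 mi² = 8.392 × 10^7 m²
ΔV = 0.12 GL = 1.2 × 10^5 m³
S = ΔV / (A × Δh) = 1.2 × 10^5 m³ / (8.392 × 10^7 m² × 9.2 m) = 1.554 × 10^-4

S ≈ 1.6 × 10^-4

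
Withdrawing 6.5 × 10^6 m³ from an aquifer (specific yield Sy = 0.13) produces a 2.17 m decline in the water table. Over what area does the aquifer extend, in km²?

A = ΔV / (Sy × Δh) = 6.5 × 10^6 / (0.13 × 2.17) = 2.304 × 10^7 m²
A = 2.304 × 10^7 m² = 23.04 km²

A ≈ 23 km²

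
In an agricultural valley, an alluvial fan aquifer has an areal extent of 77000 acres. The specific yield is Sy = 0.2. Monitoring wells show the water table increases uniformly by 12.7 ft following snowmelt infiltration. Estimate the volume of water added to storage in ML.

A = 77000 acres = 3.116 × 10^8 m²
Δh = 12.7 ft = 3.871 m
ΔV = Sy × A × Δh = 0.2 × 3.116 × 10^8 m² × 3.871 m = 2.412 × 10^8 m³
ΔV = 2.412 × 10^8 m³ = 2.412 × 10^5 ML

ΔV ≈ 2.41 × 10^5 ML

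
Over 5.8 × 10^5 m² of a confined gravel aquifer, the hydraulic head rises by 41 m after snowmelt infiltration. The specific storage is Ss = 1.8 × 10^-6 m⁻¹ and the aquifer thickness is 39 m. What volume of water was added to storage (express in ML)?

S = Ss × b = 1.8 × 10^-6 m⁻¹ × 39 m = 7.02 × 10^-5
ΔV = S × A × Δh = 7.02 × 10^-5 × 5.8 × 10^5 m² × 41 m = 1669 m³
ΔV = 1669 m³ = 1.669 ML

ΔV ≈ 1.67 ML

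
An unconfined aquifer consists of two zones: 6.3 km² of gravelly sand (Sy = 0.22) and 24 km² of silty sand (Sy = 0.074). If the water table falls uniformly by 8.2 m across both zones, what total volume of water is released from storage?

A₁ = 6.3 km² = 6.3 × 10^6 m²; A₂ = 24 km² = 2.4 × 10^7 m²
ΔV₁ = 0.22 × 6.3 × 10^6 × 8.2 = 1.137 × 10^7 m³
ΔV₂ = 0.074 × 2.4 × 10^7 × 8.2 = 1.456 × 10^7 m³
ΔV = ΔV₁ + ΔV₂ = 2.593 × 10^7 m³

ΔV ≈ 2.59 × 10^7 m³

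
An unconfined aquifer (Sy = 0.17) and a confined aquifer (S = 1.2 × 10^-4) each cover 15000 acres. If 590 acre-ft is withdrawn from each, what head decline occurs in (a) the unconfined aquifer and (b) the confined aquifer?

Δh_u ≈ 0.0705 m; Δh_c ≈ 99.9 m

A = 15000 acres = 6.07 × 10^7 m²
ΔV = 590 acre-ft = 7.278 × 10^5 m³
Unconfined: Δh_u = ΔV/(Sy·A) = 7.278 × 10^5/(0.17 × 6.07 × 10^7) = 0.07052 m
Confined: Δh_c = ΔV/(S·A) = 7.278 × 10^5/(1.2 × 10^-4 × 6.07 × 10^7) = 99.91 m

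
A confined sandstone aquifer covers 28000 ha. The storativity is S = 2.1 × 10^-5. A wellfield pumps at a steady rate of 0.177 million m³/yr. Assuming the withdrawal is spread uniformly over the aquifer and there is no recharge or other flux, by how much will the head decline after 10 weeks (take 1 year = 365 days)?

Δh ≈ 5.77 m

A = 28000 ha = 2.8 × 10^8 m²
Q = 0.177 million m³/yr = 484.9 m³/d
t = 10 weeks = 70 d
ΔV = Q × t = 484.9 m³/d × 70 d = 33950 m³
Δh = ΔV / (S × A) = 33950 / (2.1 × 10^-5 × 2.8 × 10^8) = 5.773 m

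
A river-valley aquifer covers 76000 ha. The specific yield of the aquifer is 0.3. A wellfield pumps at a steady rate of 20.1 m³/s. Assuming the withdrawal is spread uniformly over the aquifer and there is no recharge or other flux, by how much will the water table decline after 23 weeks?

A = 76000 ha = 7.6 × 10^8 m²
Q = 20.1 m³/s = 1.737 × 10^6 m³/d
t = 23 weeks = 161 d
ΔV = Q × t = 1.737 × 10^6 m³/d × 161 d = 2.796 × 10^8 m³
Δh = ΔV / (Sy × A) = 2.796 × 10^8 / (0.3 × 7.6 × 10^8) = 1.226 m

Δh ≈ 1.23 m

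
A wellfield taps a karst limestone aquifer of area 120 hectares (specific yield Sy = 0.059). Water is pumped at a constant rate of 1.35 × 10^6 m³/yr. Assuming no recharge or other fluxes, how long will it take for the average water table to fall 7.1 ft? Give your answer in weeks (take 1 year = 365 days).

t ≈ 5.92 weeks

A = 120 hectares = 1.2 × 10^6 m²
Δh = 7.1 ft = 2.164 m
ΔV = Sy × A × Δh = 0.059 × 1.2 × 10^6 × 2.164 = 1.532 × 10^5 m³
Q = 1.35 × 10^6 m³/yr = 3699 m³/d
t = ΔV / Q = 1.532 × 10^5 m³ / 3699 m³/d = 41.43 d
t = 41.43 d ≈ 5.918 weeks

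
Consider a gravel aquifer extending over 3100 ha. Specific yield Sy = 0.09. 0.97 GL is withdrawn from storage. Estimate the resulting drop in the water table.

Δh ≈ 0.348 m

A = 3100 ha = 3.1 × 10^7 m²
ΔV = 0.97 GL = 9.7 × 10^5 m³
Δh = ΔV / (Sy × A) = 9.7 × 10^5 m³ / (0.09 × 3.1 × 10^7 m²) = 0.3477 m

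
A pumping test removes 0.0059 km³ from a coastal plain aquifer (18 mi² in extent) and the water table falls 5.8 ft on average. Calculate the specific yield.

A = 18 mi² = 4.662 × 10^7 m²
Δh = 5.8 ft = 1.768 m
ΔV = 0.0059 km³ = 5.9 × 10^6 m³
Sy = ΔV / (A × Δh) = 5.9 × 10^6 m³ / (4.662 × 10^7 m² × 1.768 m) = 0.07159

Sy ≈ 0.072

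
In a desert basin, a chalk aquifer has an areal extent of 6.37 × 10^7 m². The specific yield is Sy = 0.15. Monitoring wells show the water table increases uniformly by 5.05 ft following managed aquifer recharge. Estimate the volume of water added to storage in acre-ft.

Δh = 5.05 ft = 1.539 m
ΔV = Sy × A × Δh = 0.15 × 6.37 × 10^7 m² × 1.539 m = 1.471 × 10^7 m³
ΔV = 1.471 × 10^7 m³ = 11920 acre-ft

ΔV ≈ 11900 acre-ft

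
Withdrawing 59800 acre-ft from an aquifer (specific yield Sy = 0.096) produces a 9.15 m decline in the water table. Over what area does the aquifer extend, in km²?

ΔV = 59800 acre-ft = 7.376 × 10^7 m³
A = ΔV / (Sy × Δh) = 7.376 × 10^7 / (0.096 × 9.15) = 8.397 × 10^7 m²
A = 8.397 × 10^7 m² = 83.97 km²

A ≈ 84 km²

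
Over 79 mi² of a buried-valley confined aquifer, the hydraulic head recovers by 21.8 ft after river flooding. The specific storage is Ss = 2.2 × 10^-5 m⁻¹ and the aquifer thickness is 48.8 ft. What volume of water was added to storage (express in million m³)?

b = 48.8 ft = 14.87 m
S = Ss × b = 2.2 × 10^-5 m⁻¹ × 14.87 m = 3.272 × 10^-4
A = 79 mi² = 2.046 × 10^8 m²
Δh = 21.8 ft = 6.645 m
ΔV = S × A × Δh = 3.272 × 10^-4 × 2.046 × 10^8 m² × 6.645 m = 4.449 × 10^5 m³
ΔV = 4.449 × 10^5 m³ = 0.4449 million m³

ΔV ≈ 0.445 million m³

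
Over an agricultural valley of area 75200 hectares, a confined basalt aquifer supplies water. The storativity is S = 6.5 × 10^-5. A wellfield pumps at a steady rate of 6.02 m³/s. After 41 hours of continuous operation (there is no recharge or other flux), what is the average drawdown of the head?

Δh ≈ 18.2 m

A = 75200 hectares = 7.52 × 10^8 m²
Q = 6.02 m³/s = 5.201 × 10^5 m³/d
t = 41 hours = 1.708 d
ΔV = Q × t = 5.201 × 10^5 m³/d × 1.708 d = 8.886 × 10^5 m³
Δh = ΔV / (S × A) = 8.886 × 10^5 / (6.5 × 10^-5 × 7.52 × 10^8) = 18.18 m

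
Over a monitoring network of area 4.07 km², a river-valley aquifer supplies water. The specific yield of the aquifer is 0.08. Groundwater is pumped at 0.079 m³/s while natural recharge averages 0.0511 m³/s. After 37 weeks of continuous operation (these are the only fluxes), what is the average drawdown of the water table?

A = 4.07 km² = 4.07 × 10^6 m²
Net abstraction = 0.079 − 0.0511 = 0.0279 m³/s
Q_net = 0.0279 m³/s = 2411 m³/d
t = 37 weeks = 259 d
ΔV = Q × t = 2411 m³/d × 259 d = 6.243 × 10^5 m³
Δh = ΔV / (Sy × A) = 6.243 × 10^5 / (0.08 × 4.07 × 10^6) = 1.917 m

Δh ≈ 1.92 m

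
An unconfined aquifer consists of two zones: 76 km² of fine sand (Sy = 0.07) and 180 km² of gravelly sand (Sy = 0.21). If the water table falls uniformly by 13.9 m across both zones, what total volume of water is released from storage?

ΔV ≈ 5.99 × 10^8 m³

A₁ = 76 km² = 7.6 × 10^7 m²; A₂ = 180 km² = 1.8 × 10^8 m²
ΔV₁ = 0.07 × 7.6 × 10^7 × 13.9 = 7.395 × 10^7 m³
ΔV₂ = 0.21 × 1.8 × 10^8 × 13.9 = 5.254 × 10^8 m³
ΔV = ΔV₁ + ΔV₂ = 5.994 × 10^8 m³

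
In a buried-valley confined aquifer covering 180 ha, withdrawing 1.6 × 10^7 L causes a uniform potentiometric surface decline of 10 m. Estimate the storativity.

S ≈ 8.9 × 10^-4

A = 180 ha = 1.8 × 10^6 m²
ΔV = 1.6 × 10^7 L = 16000 m³
S = ΔV / (A × Δh) = 16000 m³ / (1.8 × 10^6 m² × 10 m) = 8.889 × 10^-4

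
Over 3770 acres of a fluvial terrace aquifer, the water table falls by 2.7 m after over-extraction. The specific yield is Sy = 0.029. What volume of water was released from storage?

ΔV ≈ 1.19 × 10^6 m³

A = 3770 acres = 1.526 × 10^7 m²
ΔV = Sy × A × Δh = 0.029 × 1.526 × 10^7 m² × 2.7 m = 1.195 × 10^6 m³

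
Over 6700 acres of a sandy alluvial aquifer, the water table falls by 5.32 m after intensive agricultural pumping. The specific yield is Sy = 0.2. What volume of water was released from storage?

A = 6700 acres = 2.711 × 10^7 m²
ΔV = Sy × A × Δh = 0.2 × 2.711 × 10^7 m² × 5.32 m = 2.885 × 10^7 m³

ΔV ≈ 2.88 × 10^7 m³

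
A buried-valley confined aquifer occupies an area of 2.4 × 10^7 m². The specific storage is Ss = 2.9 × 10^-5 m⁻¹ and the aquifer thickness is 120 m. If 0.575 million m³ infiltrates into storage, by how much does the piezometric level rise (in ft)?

S = Ss × b = 2.9 × 10^-5 m⁻¹ × 120 m = 3.48 × 10^-3
ΔV = 0.575 million m³ = 5.75 × 10^5 m³
Δh = ΔV / (S × A) = 5.75 × 10^5 m³ / (0.00348 × 2.4 × 10^7 m²) = 6.885 m
Δh = 6.885 m = 22.59 ft

Δh ≈ 22.6 ft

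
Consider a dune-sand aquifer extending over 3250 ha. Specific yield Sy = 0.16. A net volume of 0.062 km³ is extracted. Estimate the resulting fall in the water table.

A = 3250 ha = 3.25 × 10^7 m²
ΔV = 0.062 km³ = 6.2 × 10^7 m³
Δh = ΔV / (Sy × A) = 6.2 × 10^7 m³ / (0.16 × 3.25 × 10^7 m²) = 11.92 m

Δh ≈ 11.9 m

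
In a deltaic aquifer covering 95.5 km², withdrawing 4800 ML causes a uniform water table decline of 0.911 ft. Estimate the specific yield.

A = 95.5 km² = 9.55 × 10^7 m²
Δh = 0.911 ft = 0.2777 m
ΔV = 4800 ML = 4.8 × 10^6 m³
Sy = ΔV / (A × Δh) = 4.8 × 10^6 m³ / (9.55 × 10^7 m² × 0.2777 m) = 0.181

Sy ≈ 0.18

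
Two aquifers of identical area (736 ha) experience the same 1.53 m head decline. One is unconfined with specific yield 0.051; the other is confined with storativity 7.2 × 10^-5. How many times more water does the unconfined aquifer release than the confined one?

A = 736 ha = 7.36 × 10^6 m²
Unconfined: ΔV_u = Sy × A × Δh = 0.051 × 7.36 × 10^6 × 1.53 = 5.743 × 10^5 m³
Confined: ΔV_c = S × A × Δh = 7.2 × 10^-5 × 7.36 × 10^6 × 1.53 = 810.8 m³
Ratio = ΔV_u / ΔV_c = Sy / S = 0.051 / 7.2 × 10^-5 = 708.3

ΔV_u / ΔV_c ≈ 708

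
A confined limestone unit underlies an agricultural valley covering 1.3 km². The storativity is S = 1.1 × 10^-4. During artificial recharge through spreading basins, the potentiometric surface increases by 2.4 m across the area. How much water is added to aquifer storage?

ΔV ≈ 343 m³

A = 1.3 km² = 1.3 × 10^6 m²
ΔV = S × A × Δh = 1.1 × 10^-4 × 1.3 × 10^6 m² × 2.4 m = 343.2 m³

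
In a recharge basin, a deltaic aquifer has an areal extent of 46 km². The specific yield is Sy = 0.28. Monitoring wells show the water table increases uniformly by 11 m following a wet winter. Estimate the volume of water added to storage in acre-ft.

ΔV ≈ 1.15 × 10^5 acre-ft

A = 46 km² = 4.6 × 10^7 m²
ΔV = Sy × A × Δh = 0.28 × 4.6 × 10^7 m² × 11 m = 1.417 × 10^8 m³
ΔV = 1.417 × 10^8 m³ = 1.149 × 10^5 acre-ft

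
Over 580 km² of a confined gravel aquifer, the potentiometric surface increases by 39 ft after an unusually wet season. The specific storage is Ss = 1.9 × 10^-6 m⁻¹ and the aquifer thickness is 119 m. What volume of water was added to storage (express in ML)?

S = Ss × b = 1.9 × 10^-6 m⁻¹ × 119 m = 2.261 × 10^-4
A = 580 km² = 5.8 × 10^8 m²
Δh = 39 ft = 11.89 m
ΔV = S × A × Δh = 2.261 × 10^-4 × 5.8 × 10^8 m² × 11.89 m = 1.559 × 10^6 m³
ΔV = 1.559 × 10^6 m³ = 1559 ML

ΔV ≈ 1560 ML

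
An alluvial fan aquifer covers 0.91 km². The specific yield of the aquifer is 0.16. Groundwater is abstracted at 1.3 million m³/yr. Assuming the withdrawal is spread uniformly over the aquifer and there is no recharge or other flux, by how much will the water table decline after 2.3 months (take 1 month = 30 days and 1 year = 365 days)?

A = 0.91 km² = 9.1 × 10^5 m²
Q = 1.3 million m³/yr = 3562 m³/d
t = 2.3 months = 69 d
ΔV = Q × t = 3562 m³/d × 69 d = 2.458 × 10^5 m³
Δh = ΔV / (Sy × A) = 2.458 × 10^5 / (0.16 × 9.1 × 10^5) = 1.688 m

Δh ≈ 1.69 m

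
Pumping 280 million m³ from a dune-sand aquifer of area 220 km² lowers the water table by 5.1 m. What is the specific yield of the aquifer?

Sy ≈ 0.25

A = 220 km² = 2.2 × 10^8 m²
ΔV = 280 million m³ = 2.8 × 10^8 m³
Sy = ΔV / (A × Δh) = 2.8 × 10^8 m³ / (2.2 × 10^8 m² × 5.1 m) = 0.2496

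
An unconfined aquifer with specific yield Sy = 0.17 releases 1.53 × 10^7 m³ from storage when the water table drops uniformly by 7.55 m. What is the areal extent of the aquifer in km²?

A ≈ 11.9 km²

A = ΔV / (Sy × Δh) = 1.53 × 10^7 / (0.17 × 7.55) = 1.192 × 10^7 m²
A = 1.192 × 10^7 m² = 11.92 km²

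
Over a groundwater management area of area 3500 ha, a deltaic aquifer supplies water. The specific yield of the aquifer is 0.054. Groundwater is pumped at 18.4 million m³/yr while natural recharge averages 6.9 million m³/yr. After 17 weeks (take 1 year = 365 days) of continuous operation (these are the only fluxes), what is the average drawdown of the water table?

A = 3500 ha = 3.5 × 10^7 m²
Net abstraction = 18.4 − 6.9 = 11.5 million m³/yr
Q_net = 11.5 million m³/yr = 31510 m³/d
t = 17 weeks = 119 d
ΔV = Q × t = 31510 m³/d × 119 d = 3.749 × 10^6 m³
Δh = ΔV / (Sy × A) = 3.749 × 10^6 / (0.054 × 3.5 × 10^7) = 1.984 m

Δh ≈ 1.98 m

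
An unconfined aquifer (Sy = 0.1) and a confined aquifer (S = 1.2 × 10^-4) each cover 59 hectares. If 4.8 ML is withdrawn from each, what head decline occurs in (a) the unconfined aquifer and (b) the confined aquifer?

Δh_u ≈ 0.0814 m; Δh_c ≈ 67.8 m

A = 59 hectares = 5.9 × 10^5 m²
ΔV = 4.8 ML = 4800 m³
Unconfined: Δh_u = ΔV/(Sy·A) = 4800/(0.1 × 5.9 × 10^5) = 0.08136 m
Confined: Δh_c = ΔV/(S·A) = 4800/(1.2 × 10^-4 × 5.9 × 10^5) = 67.8 m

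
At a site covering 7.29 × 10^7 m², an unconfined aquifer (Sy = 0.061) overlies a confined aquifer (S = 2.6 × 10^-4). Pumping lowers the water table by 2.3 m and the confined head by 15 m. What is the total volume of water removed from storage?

Unconfined: ΔV_u = Sy × A × Δh_u = 0.061 × 7.29 × 10^7 × 2.3 = 1.023 × 10^7 m³
Confined: ΔV_c = S × A × Δh_c = 2.6 × 10^-4 × 7.29 × 10^7 × 15 = 2.843 × 10^5 m³
Total ΔV = 1.023 × 10^7 + 2.843 × 10^5 = 1.051 × 10^7 m³

ΔV ≈ 1.05 × 10^7 m³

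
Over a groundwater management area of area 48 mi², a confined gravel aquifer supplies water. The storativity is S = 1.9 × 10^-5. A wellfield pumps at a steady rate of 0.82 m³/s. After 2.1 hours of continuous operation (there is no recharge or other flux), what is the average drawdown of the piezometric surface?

Δh ≈ 2.62 m

A = 48 mi² = 1.243 × 10^8 m²
Q = 0.82 m³/s = 70850 m³/d
t = 2.1 hours = 0.0875 d
ΔV = Q × t = 70850 m³/d × 0.0875 d = 6199 m³
Δh = ΔV / (S × A) = 6199 / (1.9 × 10^-5 × 1.243 × 10^8) = 2.624 m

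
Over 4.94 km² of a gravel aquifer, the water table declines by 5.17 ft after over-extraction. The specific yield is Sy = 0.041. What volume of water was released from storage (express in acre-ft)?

ΔV ≈ 259 acre-ft

A = 4.94 km² = 4.94 × 10^6 m²
Δh = 5.17 ft = 1.576 m
ΔV = Sy × A × Δh = 0.041 × 4.94 × 10^6 m² × 1.576 m = 3.192 × 10^5 m³
ΔV = 3.192 × 10^5 m³ = 258.8 acre-ft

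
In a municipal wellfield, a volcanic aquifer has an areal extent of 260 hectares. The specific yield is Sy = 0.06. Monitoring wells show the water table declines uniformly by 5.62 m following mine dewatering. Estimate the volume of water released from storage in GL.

A = 260 hectares = 2.6 × 10^6 m²
ΔV = Sy × A × Δh = 0.06 × 2.6 × 10^6 m² × 5.62 m = 8.767 × 10^5 m³
ΔV = 8.767 × 10^5 m³ = 0.8767 GL

ΔV ≈ 0.877 GL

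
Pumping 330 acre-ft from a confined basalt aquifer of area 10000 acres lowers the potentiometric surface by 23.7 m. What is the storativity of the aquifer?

S ≈ 4.2 × 10^-4

A = 10000 acres = 4.047 × 10^7 m²
ΔV = 330 acre-ft = 4.07 × 10^5 m³
S = ΔV / (A × Δh) = 4.07 × 10^5 m³ / (4.047 × 10^7 m² × 23.7 m) = 4.244 × 10^-4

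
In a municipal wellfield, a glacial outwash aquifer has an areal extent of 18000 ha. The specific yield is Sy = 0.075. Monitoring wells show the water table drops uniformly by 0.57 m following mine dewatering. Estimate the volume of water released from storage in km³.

A = 18000 ha = 1.8 × 10^8 m²
ΔV = Sy × A × Δh = 0.075 × 1.8 × 10^8 m² × 0.57 m = 7.695 × 10^6 m³
ΔV = 7.695 × 10^6 m³ = 0.007695 km³

ΔV ≈ 0.00769 km³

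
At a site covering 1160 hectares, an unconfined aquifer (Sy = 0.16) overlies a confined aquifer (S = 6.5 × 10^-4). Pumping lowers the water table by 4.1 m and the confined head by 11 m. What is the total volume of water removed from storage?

A = 1160 hectares = 1.16 × 10^7 m²
Unconfined: ΔV_u = Sy × A × Δh_u = 0.16 × 1.16 × 10^7 × 4.1 = 7.61 × 10^6 m³
Confined: ΔV_c = S × A × Δh_c = 6.5 × 10^-4 × 1.16 × 10^7 × 11 = 82940 m³
Total ΔV = 7.61 × 10^6 + 82940 = 7.693 × 10^6 m³

ΔV ≈ 7.69 × 10^6 m³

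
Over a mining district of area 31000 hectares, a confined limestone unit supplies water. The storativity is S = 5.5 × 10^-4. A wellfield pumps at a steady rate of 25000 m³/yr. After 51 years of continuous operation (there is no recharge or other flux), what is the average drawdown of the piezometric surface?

A = 31000 hectares = 3.1 × 10^8 m²
Q = 25000 m³/yr = 68.49 m³/d
t = 51 years = 18620 d
ΔV = Q × t = 68.49 m³/d × 18620 d = 1.275 × 10^6 m³
Δh = ΔV / (S × A) = 1.275 × 10^6 / (5.5 × 10^-4 × 3.1 × 10^8) = 7.478 m

Δh ≈ 7.48 m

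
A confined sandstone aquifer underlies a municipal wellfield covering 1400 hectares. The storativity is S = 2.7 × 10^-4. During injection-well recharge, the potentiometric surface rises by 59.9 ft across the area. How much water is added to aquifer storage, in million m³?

ΔV ≈ 0.069 million m³

A = 1400 hectares = 1.4 × 10^7 m²
Δh = 59.9 ft = 18.26 m
ΔV = S × A × Δh = 2.7 × 10^-4 × 1.4 × 10^7 m² × 18.26 m = 69010 m³
ΔV = 69010 m³ = 0.06901 million m³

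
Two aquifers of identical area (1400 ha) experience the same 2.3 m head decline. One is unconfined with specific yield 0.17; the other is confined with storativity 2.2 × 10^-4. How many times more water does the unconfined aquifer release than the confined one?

ΔV_u / ΔV_c ≈ 773

A = 1400 ha = 1.4 × 10^7 m²
Unconfined: ΔV_u = Sy × A × Δh = 0.17 × 1.4 × 10^7 × 2.3 = 5.474 × 10^6 m³
Confined: ΔV_c = S × A × Δh = 2.2 × 10^-4 × 1.4 × 10^7 × 2.3 = 7084 m³
Ratio = ΔV_u / ΔV_c = Sy / S = 0.17 / 2.2 × 10^-4 = 772.7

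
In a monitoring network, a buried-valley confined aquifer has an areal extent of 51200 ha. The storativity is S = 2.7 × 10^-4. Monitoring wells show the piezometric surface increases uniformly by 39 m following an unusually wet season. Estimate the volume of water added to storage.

ΔV ≈ 5.39 × 10^6 m³

A = 51200 ha = 5.12 × 10^8 m²
ΔV = S × A × Δh = 2.7 × 10^-4 × 5.12 × 10^8 m² × 39 m = 5.391 × 10^6 m³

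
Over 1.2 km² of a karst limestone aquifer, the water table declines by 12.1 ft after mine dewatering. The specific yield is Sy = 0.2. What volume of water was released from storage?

ΔV ≈ 8.85 × 10^5 m³

A = 1.2 km² = 1.2 × 10^6 m²
Δh = 12.1 ft = 3.688 m
ΔV = Sy × A × Δh = 0.2 × 1.2 × 10^6 m² × 3.688 m = 8.851 × 10^5 m³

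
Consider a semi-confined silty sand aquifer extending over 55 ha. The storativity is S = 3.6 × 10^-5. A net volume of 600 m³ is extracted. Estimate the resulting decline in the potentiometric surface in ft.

A = 55 ha = 5.5 × 10^5 m²
Δh = ΔV / (S × A) = 600 m³ / (3.6 × 10^-5 × 5.5 × 10^5 m²) = 30.3 m
Δh = 30.3 m = 99.42 ft

Δh ≈ 99.4 ft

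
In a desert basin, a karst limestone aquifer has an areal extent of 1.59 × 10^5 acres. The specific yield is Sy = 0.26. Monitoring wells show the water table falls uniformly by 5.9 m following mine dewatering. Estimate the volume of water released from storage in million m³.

ΔV ≈ 987 million m³

A = 1.59 × 10^5 acres = 6.435 × 10^8 m²
ΔV = Sy × A × Δh = 0.26 × 6.435 × 10^8 m² × 5.9 m = 9.871 × 10^8 m³
ΔV = 9.871 × 10^8 m³ = 987.1 million m³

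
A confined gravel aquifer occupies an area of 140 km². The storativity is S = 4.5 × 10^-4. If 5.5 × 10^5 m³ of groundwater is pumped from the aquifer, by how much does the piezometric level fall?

Δh ≈ 8.73 m

A = 140 km² = 1.4 × 10^8 m²
Δh = ΔV / (S × A) = 5.5 × 10^5 m³ / (4.5 × 10^-4 × 1.4 × 10^8 m²) = 8.73 m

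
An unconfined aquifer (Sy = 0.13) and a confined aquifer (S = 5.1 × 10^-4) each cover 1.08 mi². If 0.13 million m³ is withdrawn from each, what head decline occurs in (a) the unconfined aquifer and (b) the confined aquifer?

A = 1.08 mi² = 2.797 × 10^6 m²
ΔV = 0.13 million m³ = 1.3 × 10^5 m³
Unconfined: Δh_u = ΔV/(Sy·A) = 1.3 × 10^5/(0.13 × 2.797 × 10^6) = 0.3575 m
Confined: Δh_c = ΔV/(S·A) = 1.3 × 10^5/(5.1 × 10^-4 × 2.797 × 10^6) = 91.13 m

Δh_u ≈ 0.358 m; Δh_c ≈ 91.1 m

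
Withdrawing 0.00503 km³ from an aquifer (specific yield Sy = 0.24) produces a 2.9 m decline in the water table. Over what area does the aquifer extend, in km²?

ΔV = 0.00503 km³ = 5.03 × 10^6 m³
A = ΔV / (Sy × Δh) = 5.03 × 10^6 / (0.24 × 2.9) = 7.227 × 10^6 m²
A = 7.227 × 10^6 m² = 7.227 km²

A ≈ 7.23 km²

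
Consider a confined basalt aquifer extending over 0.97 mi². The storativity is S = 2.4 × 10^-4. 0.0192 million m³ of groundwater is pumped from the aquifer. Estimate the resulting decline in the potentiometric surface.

A = 0.97 mi² = 2.512 × 10^6 m²
ΔV = 0.0192 million m³ = 19200 m³
Δh = ΔV / (S × A) = 19200 m³ / (2.4 × 10^-4 × 2.512 × 10^6 m²) = 31.84 m

Δh ≈ 31.8 m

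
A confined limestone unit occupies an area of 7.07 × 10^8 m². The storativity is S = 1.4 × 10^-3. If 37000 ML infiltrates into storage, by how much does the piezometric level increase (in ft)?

Δh ≈ 123 ft

ΔV = 37000 ML = 3.7 × 10^7 m³
Δh = ΔV / (S × A) = 3.7 × 10^7 m³ / (0.0014 × 7.07 × 10^8 m²) = 37.38 m
Δh = 37.38 m = 122.6 ft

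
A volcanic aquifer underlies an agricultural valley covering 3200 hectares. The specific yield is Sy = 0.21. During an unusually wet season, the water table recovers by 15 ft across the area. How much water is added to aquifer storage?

ΔV ≈ 3.07 × 10^7 m³

A = 3200 hectares = 3.2 × 10^7 m²
Δh = 15 ft = 4.572 m
ΔV = Sy × A × Δh = 0.21 × 3.2 × 10^7 m² × 4.572 m = 3.072 × 10^7 m³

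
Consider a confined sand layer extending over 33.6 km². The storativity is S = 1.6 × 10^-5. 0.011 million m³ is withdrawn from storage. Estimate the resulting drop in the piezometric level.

Δh ≈ 20.5 m

A = 33.6 km² = 3.36 × 10^7 m²
ΔV = 0.011 million m³ = 11000 m³
Δh = ΔV / (S × A) = 11000 m³ / (1.6 × 10^-5 × 3.36 × 10^7 m²) = 20.46 m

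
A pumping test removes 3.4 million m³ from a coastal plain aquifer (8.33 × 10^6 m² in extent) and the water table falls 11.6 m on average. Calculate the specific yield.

Sy ≈ 0.035

ΔV = 3.4 million m³ = 3.4 × 10^6 m³
Sy = ΔV / (A × Δh) = 3.4 × 10^6 m³ / (8.33 × 10^6 m² × 11.6 m) = 0.03519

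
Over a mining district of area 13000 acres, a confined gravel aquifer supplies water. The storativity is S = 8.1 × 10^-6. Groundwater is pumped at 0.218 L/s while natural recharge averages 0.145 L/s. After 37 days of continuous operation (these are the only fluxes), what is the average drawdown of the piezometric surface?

Δh ≈ 0.548 m

A = 13000 acres = 5.261 × 10^7 m²
Net abstraction = 0.218 − 0.145 = 0.073 L/s
Q_net = 0.073 L/s = 6.307 m³/d
ΔV = Q × t = 6.307 m³/d × 37 d = 233.4 m³
Δh = ΔV / (S × A) = 233.4 / (8.1 × 10^-6 × 5.261 × 10^7) = 0.5476 m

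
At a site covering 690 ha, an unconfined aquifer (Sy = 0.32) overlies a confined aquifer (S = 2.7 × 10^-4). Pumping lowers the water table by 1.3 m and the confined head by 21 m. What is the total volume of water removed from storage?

A = 690 ha = 6.9 × 10^6 m²
Unconfined: ΔV_u = Sy × A × Δh_u = 0.32 × 6.9 × 10^6 × 1.3 = 2.87 × 10^6 m³
Confined: ΔV_c = S × A × Δh_c = 2.7 × 10^-4 × 6.9 × 10^6 × 21 = 39120 m³
Total ΔV = 2.87 × 10^6 + 39120 = 2.91 × 10^6 m³

ΔV ≈ 2.91 × 10^6 m³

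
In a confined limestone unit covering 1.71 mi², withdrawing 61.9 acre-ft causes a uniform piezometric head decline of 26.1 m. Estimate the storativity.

A = 1.71 mi² = 4.429 × 10^6 m²
ΔV = 61.9 acre-ft = 76350 m³
S = ΔV / (A × Δh) = 76350 m³ / (4.429 × 10^6 m² × 26.1 m) = 6.605 × 10^-4

S ≈ 6.6 × 10^-4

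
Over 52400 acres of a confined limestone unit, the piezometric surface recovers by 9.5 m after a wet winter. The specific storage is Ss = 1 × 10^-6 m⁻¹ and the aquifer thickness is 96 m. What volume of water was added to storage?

ΔV ≈ 1.93 × 10^5 m³

S = Ss × b = 1 × 10^-6 m⁻¹ × 96 m = 9.6 × 10^-5
A = 52400 acres = 2.121 × 10^8 m²
ΔV = S × A × Δh = 9.6 × 10^-5 × 2.121 × 10^8 m² × 9.5 m = 1.934 × 10^5 m³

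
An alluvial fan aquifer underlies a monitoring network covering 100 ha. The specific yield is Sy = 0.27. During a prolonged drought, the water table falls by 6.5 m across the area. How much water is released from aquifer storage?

A = 100 ha = 1 × 10^6 m²
ΔV = Sy × A × Δh = 0.27 × 1 × 10^6 m² × 6.5 m = 1.755 × 10^6 m³

ΔV ≈ 1.75 × 10^6 m³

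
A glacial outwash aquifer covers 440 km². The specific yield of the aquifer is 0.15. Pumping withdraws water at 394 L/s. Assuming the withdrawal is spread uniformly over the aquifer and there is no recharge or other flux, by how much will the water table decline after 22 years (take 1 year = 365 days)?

Δh ≈ 4.14 m

A = 440 km² = 4.4 × 10^8 m²
Q = 394 L/s = 34040 m³/d
t = 22 years = 8030 d
ΔV = Q × t = 34040 m³/d × 8030 d = 2.734 × 10^8 m³
Δh = ΔV / (Sy × A) = 2.734 × 10^8 / (0.15 × 4.4 × 10^8) = 4.142 m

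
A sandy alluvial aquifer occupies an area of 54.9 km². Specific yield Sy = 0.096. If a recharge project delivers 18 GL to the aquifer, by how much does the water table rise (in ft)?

A = 54.9 km² = 5.49 × 10^7 m²
ΔV = 18 GL = 1.8 × 10^7 m³
Δh = ΔV / (Sy × A) = 1.8 × 10^7 m³ / (0.096 × 5.49 × 10^7 m²) = 3.415 m
Δh = 3.415 m = 11.21 ft

Δh ≈ 11.2 ft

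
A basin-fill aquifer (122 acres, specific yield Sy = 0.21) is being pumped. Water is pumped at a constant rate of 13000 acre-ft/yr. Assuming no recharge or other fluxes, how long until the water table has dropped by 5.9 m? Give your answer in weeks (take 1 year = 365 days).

A = 122 acres = 4.937 × 10^5 m²
ΔV = Sy × A × Δh = 0.21 × 4.937 × 10^5 × 5.9 = 6.117 × 10^5 m³
Q = 13000 acre-ft/yr = 43930 m³/d
t = ΔV / Q = 6.117 × 10^5 m³ / 43930 m³/d = 13.92 d
t = 13.92 d ≈ 1.989 weeks

t ≈ 1.99 weeks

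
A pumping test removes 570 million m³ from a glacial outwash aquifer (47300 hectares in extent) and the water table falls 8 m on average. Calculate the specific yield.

A = 47300 hectares = 4.73 × 10^8 m²
ΔV = 570 million m³ = 5.7 × 10^8 m³
Sy = ΔV / (A × Δh) = 5.7 × 10^8 m³ / (4.73 × 10^8 m² × 8 m) = 0.1506

Sy ≈ 0.15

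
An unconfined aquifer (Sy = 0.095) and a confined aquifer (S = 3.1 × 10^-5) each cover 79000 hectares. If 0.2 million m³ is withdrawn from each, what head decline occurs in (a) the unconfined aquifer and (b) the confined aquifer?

A = 79000 hectares = 7.9 × 10^8 m²
ΔV = 0.2 million m³ = 2 × 10^5 m³
Unconfined: Δh_u = ΔV/(Sy·A) = 2 × 10^5/(0.095 × 7.9 × 10^8) = 0.002665 m
Confined: Δh_c = ΔV/(S·A) = 2 × 10^5/(3.1 × 10^-5 × 7.9 × 10^8) = 8.167 m

Δh_u ≈ 0.00266 m; Δh_c ≈ 8.17 m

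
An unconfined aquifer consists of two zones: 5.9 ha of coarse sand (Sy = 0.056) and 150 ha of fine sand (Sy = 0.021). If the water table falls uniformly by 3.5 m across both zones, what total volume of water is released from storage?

ΔV ≈ 1.22 × 10^5 m³

A₁ = 5.9 ha = 59000 m²; A₂ = 150 ha = 1.5 × 10^6 m²
ΔV₁ = 0.056 × 59000 × 3.5 = 11560 m³
ΔV₂ = 0.021 × 1.5 × 10^6 × 3.5 = 1.103 × 10^5 m³
ΔV = ΔV₁ + ΔV₂ = 1.218 × 10^5 m³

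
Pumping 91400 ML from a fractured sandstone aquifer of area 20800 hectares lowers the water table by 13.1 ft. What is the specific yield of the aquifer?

Sy ≈ 0.11

A = 20800 hectares = 2.08 × 10^8 m²
Δh = 13.1 ft = 3.993 m
ΔV = 91400 ML = 9.14 × 10^7 m³
Sy = ΔV / (A × Δh) = 9.14 × 10^7 m³ / (2.08 × 10^8 m² × 3.993 m) = 0.1101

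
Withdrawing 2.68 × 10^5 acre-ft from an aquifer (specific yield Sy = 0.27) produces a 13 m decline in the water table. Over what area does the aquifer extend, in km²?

ΔV = 2.68 × 10^5 acre-ft = 3.306 × 10^8 m³
A = ΔV / (Sy × Δh) = 3.306 × 10^8 / (0.27 × 13) = 9.418 × 10^7 m²
A = 9.418 × 10^7 m² = 94.18 km²

A ≈ 94.2 km²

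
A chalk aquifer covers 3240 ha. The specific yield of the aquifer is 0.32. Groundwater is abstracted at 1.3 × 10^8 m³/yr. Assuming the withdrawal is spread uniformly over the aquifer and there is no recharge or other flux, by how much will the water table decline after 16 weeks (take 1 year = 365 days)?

Δh ≈ 3.85 m

A = 3240 ha = 3.24 × 10^7 m²
Q = 1.3 × 10^8 m³/yr = 3.562 × 10^5 m³/d
t = 16 weeks = 112 d
ΔV = Q × t = 3.562 × 10^5 m³/d × 112 d = 3.989 × 10^7 m³
Δh = ΔV / (Sy × A) = 3.989 × 10^7 / (0.32 × 3.24 × 10^7) = 3.847 m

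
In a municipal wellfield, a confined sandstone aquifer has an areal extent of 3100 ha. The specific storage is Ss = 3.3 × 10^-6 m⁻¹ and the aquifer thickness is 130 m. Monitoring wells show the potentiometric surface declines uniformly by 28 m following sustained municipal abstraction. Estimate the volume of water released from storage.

ΔV ≈ 3.72 × 10^5 m³

S = Ss × b = 3.3 × 10^-6 m⁻¹ × 130 m = 4.29 × 10^-4
A = 3100 ha = 3.1 × 10^7 m²
ΔV = S × A × Δh = 4.29 × 10^-4 × 3.1 × 10^7 m² × 28 m = 3.724 × 10^5 m³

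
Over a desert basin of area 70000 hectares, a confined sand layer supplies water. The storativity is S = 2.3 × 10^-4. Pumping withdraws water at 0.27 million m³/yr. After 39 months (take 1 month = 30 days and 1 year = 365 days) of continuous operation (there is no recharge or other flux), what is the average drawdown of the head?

A = 70000 hectares = 7 × 10^8 m²
Q = 0.27 million m³/yr = 739.7 m³/d
t = 39 months = 1170 d
ΔV = Q × t = 739.7 m³/d × 1170 d = 8.655 × 10^5 m³
Δh = ΔV / (S × A) = 8.655 × 10^5 / (2.3 × 10^-4 × 7 × 10^8) = 5.376 m

Δh ≈ 5.38 m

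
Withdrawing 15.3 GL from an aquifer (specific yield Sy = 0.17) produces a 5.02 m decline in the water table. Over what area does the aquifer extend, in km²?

ΔV = 15.3 GL = 1.53 × 10^7 m³
A = ΔV / (Sy × Δh) = 1.53 × 10^7 / (0.17 × 5.02) = 1.793 × 10^7 m²
A = 1.793 × 10^7 m² = 17.93 km²

A ≈ 17.9 km²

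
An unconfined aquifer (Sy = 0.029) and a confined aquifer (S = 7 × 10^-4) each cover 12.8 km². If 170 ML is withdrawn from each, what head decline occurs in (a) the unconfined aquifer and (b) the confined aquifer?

Δh_u ≈ 0.458 m; Δh_c ≈ 19 m

A = 12.8 km² = 1.28 × 10^7 m²
ΔV = 170 ML = 1.7 × 10^5 m³
Unconfined: Δh_u = ΔV/(Sy·A) = 1.7 × 10^5/(0.029 × 1.28 × 10^7) = 0.458 m
Confined: Δh_c = ΔV/(S·A) = 1.7 × 10^5/(7 × 10^-4 × 1.28 × 10^7) = 18.97 m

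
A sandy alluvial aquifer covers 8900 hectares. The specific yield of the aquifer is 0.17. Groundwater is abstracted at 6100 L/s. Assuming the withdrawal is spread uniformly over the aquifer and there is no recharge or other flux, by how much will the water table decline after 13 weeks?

Δh ≈ 3.17 m

A = 8900 hectares = 8.9 × 10^7 m²
Q = 6100 L/s = 5.27 × 10^5 m³/d
t = 13 weeks = 91 d
ΔV = Q × t = 5.27 × 10^5 m³/d × 91 d = 4.796 × 10^7 m³
Δh = ΔV / (Sy × A) = 4.796 × 10^7 / (0.17 × 8.9 × 10^7) = 3.17 m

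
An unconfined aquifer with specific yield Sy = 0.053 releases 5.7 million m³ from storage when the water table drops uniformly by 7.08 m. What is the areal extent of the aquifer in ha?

ΔV = 5.7 million m³ = 5.7 × 10^6 m³
A = ΔV / (Sy × Δh) = 5.7 × 10^6 / (0.053 × 7.08) = 1.519 × 10^7 m²
A = 1.519 × 10^7 m² = 1519 ha

A ≈ 1520 ha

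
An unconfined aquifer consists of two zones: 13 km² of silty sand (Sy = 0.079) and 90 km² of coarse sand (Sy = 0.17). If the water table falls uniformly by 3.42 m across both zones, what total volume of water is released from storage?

A₁ = 13 km² = 1.3 × 10^7 m²; A₂ = 90 km² = 9 × 10^7 m²
ΔV₁ = 0.079 × 1.3 × 10^7 × 3.42 = 3.512 × 10^6 m³
ΔV₂ = 0.17 × 9 × 10^7 × 3.42 = 5.233 × 10^7 m³
ΔV = ΔV₁ + ΔV₂ = 5.584 × 10^7 m³

ΔV ≈ 5.58 × 10^7 m³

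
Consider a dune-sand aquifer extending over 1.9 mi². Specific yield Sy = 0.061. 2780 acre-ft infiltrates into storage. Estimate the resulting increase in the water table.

A = 1.9 mi² = 4.921 × 10^6 m²
ΔV = 2780 acre-ft = 3.429 × 10^6 m³
Δh = ΔV / (Sy × A) = 3.429 × 10^6 m³ / (0.061 × 4.921 × 10^6 m²) = 11.42 m

Δh ≈ 11.4 m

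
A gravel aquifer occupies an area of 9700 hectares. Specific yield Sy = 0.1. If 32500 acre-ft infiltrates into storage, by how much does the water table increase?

A = 9700 hectares = 9.7 × 10^7 m²
ΔV = 32500 acre-ft = 4.009 × 10^7 m³
Δh = ΔV / (Sy × A) = 4.009 × 10^7 m³ / (0.1 × 9.7 × 10^7 m²) = 4.133 m

Δh ≈ 4.13 m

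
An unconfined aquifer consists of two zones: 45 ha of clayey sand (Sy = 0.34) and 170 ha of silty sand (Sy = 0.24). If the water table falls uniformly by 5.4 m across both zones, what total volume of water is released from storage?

ΔV ≈ 3.03 × 10^6 m³

A₁ = 45 ha = 4.5 × 10^5 m²; A₂ = 170 ha = 1.7 × 10^6 m²
ΔV₁ = 0.34 × 4.5 × 10^5 × 5.4 = 8.262 × 10^5 m³
ΔV₂ = 0.24 × 1.7 × 10^6 × 5.4 = 2.203 × 10^6 m³
ΔV = ΔV₁ + ΔV₂ = 3.029 × 10^6 m³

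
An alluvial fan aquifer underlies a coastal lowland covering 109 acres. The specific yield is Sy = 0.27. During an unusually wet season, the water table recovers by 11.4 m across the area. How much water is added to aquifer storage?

A = 109 acres = 4.411 × 10^5 m²
ΔV = Sy × A × Δh = 0.27 × 4.411 × 10^5 m² × 11.4 m = 1.358 × 10^6 m³

ΔV ≈ 1.36 × 10^6 m³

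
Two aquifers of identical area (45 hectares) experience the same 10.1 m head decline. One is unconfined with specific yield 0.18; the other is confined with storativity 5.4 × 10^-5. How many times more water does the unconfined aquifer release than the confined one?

ΔV_u / ΔV_c ≈ 3330

A = 45 hectares = 4.5 × 10^5 m²
Unconfined: ΔV_u = Sy × A × Δh = 0.18 × 4.5 × 10^5 × 10.1 = 8.181 × 10^5 m³
Confined: ΔV_c = S × A × Δh = 5.4 × 10^-5 × 4.5 × 10^5 × 10.1 = 245.4 m³
Ratio = ΔV_u / ΔV_c = Sy / S = 0.18 / 5.4 × 10^-5 = 3333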